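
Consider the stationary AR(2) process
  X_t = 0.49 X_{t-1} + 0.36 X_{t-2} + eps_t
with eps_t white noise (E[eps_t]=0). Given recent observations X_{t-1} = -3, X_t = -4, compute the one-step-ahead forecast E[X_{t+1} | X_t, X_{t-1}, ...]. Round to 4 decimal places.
E[X_{t+1} \mid \mathcal F_t] = -3.0400

For an AR(p) model X_t = c + sum_i phi_i X_{t-i} + eps_t, the
one-step-ahead conditional mean is
  E[X_{t+1} | X_t, ...] = c + sum_i phi_i X_{t+1-i}.
Substitute known values:
  E[X_{t+1} | ...] = (0.49) * (-4) + (0.36) * (-3)
                   = -3.0400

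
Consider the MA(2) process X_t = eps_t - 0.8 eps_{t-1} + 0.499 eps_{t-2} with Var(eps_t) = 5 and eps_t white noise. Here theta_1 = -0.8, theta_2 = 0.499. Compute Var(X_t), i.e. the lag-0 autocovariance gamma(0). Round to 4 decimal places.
\gamma(0) = 9.4450

For an MA(q) process X_t = eps_t + sum_i theta_i eps_{t-i} with
Var(eps_t) = sigma^2, the variance is
  gamma(0) = sigma^2 * (1 + sum_i theta_i^2).
  sum_i theta_i^2 = (-0.8)^2 + (0.499)^2 = 0.64 + 0.249001 = 0.889001.
  gamma(0) = 5 * (1 + 0.889001) = 5 * 1.889001 = 9.445005, which rounds to 9.4450.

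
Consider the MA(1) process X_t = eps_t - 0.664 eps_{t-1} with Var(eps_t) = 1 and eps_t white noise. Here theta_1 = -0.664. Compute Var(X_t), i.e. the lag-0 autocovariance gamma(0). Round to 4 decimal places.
\gamma(0) = 1.4409

For an MA(q) process X_t = eps_t + sum_i theta_i eps_{t-i} with
Var(eps_t) = sigma^2, the variance is
  gamma(0) = sigma^2 * (1 + sum_i theta_i^2).
  sum_i theta_i^2 = (-0.664)^2 = 0.440896.
  gamma(0) = 1 * (1 + 0.440896) = 1 * 1.440896 = 1.440896, which rounds to 1.4409.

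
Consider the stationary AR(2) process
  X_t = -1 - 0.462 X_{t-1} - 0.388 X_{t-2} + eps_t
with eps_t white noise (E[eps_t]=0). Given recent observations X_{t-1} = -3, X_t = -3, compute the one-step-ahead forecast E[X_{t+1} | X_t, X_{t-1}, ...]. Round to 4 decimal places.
E[X_{t+1} \mid \mathcal F_t] = 1.5500

For an AR(p) model X_t = c + sum_i phi_i X_{t-i} + eps_t, the
one-step-ahead conditional mean is
  E[X_{t+1} | X_t, ...] = c + sum_i phi_i X_{t+1-i}.
Substitute known values:
  E[X_{t+1} | ...] = -1 + (-0.462) * (-3) + (-0.388) * (-3)
                   = 1.5500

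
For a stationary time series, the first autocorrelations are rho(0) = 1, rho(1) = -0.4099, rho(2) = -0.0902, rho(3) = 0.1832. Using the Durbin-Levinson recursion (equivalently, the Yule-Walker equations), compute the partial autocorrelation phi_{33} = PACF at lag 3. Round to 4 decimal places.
\phi_{33} = 0.0100

The PACF at lag k is phi_{kk}, the last component of the solution
to the Yule-Walker system G_k phi = r_k where
  (G_k)_{ij} = rho(|i - j|), (r_k)_i = rho(i), i,j = 1..k.
Equivalently, Durbin-Levinson gives phi_{kk} iteratively:
  phi_{11} = rho(1)
  phi_{kk} = [rho(k) - sum_{j=1..k-1} phi_{k-1,j} rho(k-j)]
            / [1 - sum_{j=1..k-1} phi_{k-1,j} rho(j)],
  phi_{k,j} = phi_{k-1,j} - phi_{kk} phi_{k-1,k-j},  j = 1..k-1.
Step k = 1:
  phi_11 = rho(1) = -0.4099.
Step k = 2:
  phi_22 = [rho(2) - phi_11 rho(1)] / [1 - phi_11 rho(1)] = [-0.0902 - (-0.4099)(-0.4099)] / [1 - (-0.4099)(-0.4099)]
         = -0.25821801 / 0.83198199 = -0.310365.
  Update: phi_21 = phi_11 - phi_22 phi_11 = -0.4099 - (-0.310365)(-0.4099) = -0.537119.
Step k = 3:
  phi_33 = [rho(3) - phi_21 rho(2) - phi_22 rho(1)] / [1 - phi_21 rho(1) - phi_22 rho(2)]
    numerator   = 0.1832 - (-0.537119)(-0.0902) - (-0.310365)(-0.4099) = 0.00753333
    denominator = 1 - (-0.537119)(-0.4099) - (-0.310365)(-0.0902) = 0.75184018
  phi_33 = 0.00753333 / 0.75184018 = 0.01.
Therefore phi_{33} = 0.0100.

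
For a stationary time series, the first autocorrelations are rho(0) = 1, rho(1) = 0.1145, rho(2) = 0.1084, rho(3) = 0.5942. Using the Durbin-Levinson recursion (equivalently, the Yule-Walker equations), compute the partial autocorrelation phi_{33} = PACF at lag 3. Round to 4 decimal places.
\phi_{33} = 0.5850

The PACF at lag k is phi_{kk}, the last component of the solution
to the Yule-Walker system G_k phi = r_k where
  (G_k)_{ij} = rho(|i - j|), (r_k)_i = rho(i), i,j = 1..k.
Equivalently, Durbin-Levinson gives phi_{kk} iteratively:
  phi_{11} = rho(1)
  phi_{kk} = [rho(k) - sum_{j=1..k-1} phi_{k-1,j} rho(k-j)]
            / [1 - sum_{j=1..k-1} phi_{k-1,j} rho(j)],
  phi_{k,j} = phi_{k-1,j} - phi_{kk} phi_{k-1,k-j},  j = 1..k-1.
Step k = 1:
  phi_11 = rho(1) = 0.1145.
Step k = 2:
  phi_22 = [rho(2) - phi_11 rho(1)] / [1 - phi_11 rho(1)] = [0.1084 - (0.1145)(0.1145)] / [1 - (0.1145)(0.1145)]
         = 0.09528975 / 0.98688975 = 0.096556.
  Update: phi_21 = phi_11 - phi_22 phi_11 = 0.1145 - (0.096556)(0.1145) = 0.103444.
Step k = 3:
  phi_33 = [rho(3) - phi_21 rho(2) - phi_22 rho(1)] / [1 - phi_21 rho(1) - phi_22 rho(2)]
    numerator   = 0.5942 - (0.103444)(0.1084) - (0.096556)(0.1145) = 0.57193101
    denominator = 1 - (0.103444)(0.1145) - (0.096556)(0.1084) = 0.97768899
  phi_33 = 0.57193101 / 0.97768899 = 0.585.
Therefore phi_{33} = 0.5850.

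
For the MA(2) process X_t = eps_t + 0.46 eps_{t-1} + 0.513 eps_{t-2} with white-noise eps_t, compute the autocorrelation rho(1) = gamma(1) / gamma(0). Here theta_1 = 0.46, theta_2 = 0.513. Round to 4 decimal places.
\rho(1) = 0.4719

For an MA(q) process with theta_0 = 1, the autocovariance is
  gamma(k) = sigma^2 * sum_{i=0..q-k} theta_i * theta_{i+k},
and rho(k) = gamma(k) / gamma(0). Sigma^2 cancels.
  numerator   = (1)*(0.46) + (0.46)*(0.513) = 0.69598.
  denominator = (1)^2 + (0.46)^2 + (0.513)^2 = 1.474769.
  rho(1) = 0.69598 / 1.474769 = 0.4719.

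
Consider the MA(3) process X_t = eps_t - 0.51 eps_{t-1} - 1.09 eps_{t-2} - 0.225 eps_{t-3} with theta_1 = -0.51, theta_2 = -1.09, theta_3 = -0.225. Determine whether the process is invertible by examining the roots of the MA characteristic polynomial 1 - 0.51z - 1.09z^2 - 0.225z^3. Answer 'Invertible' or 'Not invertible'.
\text{Not invertible}

The MA(q) characteristic polynomial is P(z) = 1 - 0.51z - 1.09z^2 - 0.225z^3.
Invertibility requires all roots to lie outside the unit circle, i.e. |z| > 1 for every root.
Degree 3: look for a simple real root z0 first, then factor out (1 - z/z0) and solve the remaining quadratic.
Testing z0 = -4: P(-4) = 1 + (-0.51)(-4) + (-1.09)(-4)^2 + (-0.225)(-4)^3
  = 1 + (2.04) + (-17.44) + (14.4) = 0.  So z_0 = -4 is a root, |z_0| = 4.
Divide out the factor (1 + 0.25 z) = (1 - z/z0) (since 1/z0 = -0.25):
  P(z) = (1 + 0.25 z)(1 + (-0.76) z + (-0.9) z^2)
  [check: z-coef -0.76 - (-0.25) = -0.51; z^2-coef -0.9 - (-0.25)(-0.76) = -1.09; z^3-coef -(-0.25)(-0.9) = -0.225.]
Remaining roots from the quadratic factor 1 + (-0.76) z + (-0.9) z^2:
  Set 1 + (-0.76) z + (-0.9) z^2 = 0, i.e. a z^2 + b z + c = 0 with a = -0.9, b = -0.76, c = 1.
  Discriminant D = b^2 - 4ac = (-0.76)^2 - 4*(-0.9)*1 = 0.5776 - (-3.6) = 4.1776.
  D >= 0, so the roots are real: z = (-b +/- sqrt(D)) / (2a) = (0.76 +/- 2.043918) / (-1.8).
    z_1 = (0.76 + 2.043918) / (-1.8) = -1.5577,   |z_1| = 1.5577.
    z_2 = (0.76 - 2.043918) / (-1.8) = 0.7133,   |z_2| = 0.7133.
Moduli of all roots: 4.0000, 1.5577, 0.7133.
All moduli strictly greater than 1? No.
Verdict: Not invertible.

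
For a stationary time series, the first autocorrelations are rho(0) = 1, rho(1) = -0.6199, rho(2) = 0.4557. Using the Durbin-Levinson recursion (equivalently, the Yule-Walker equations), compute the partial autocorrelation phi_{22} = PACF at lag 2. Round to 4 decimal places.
\phi_{22} = 0.1160

The PACF at lag k is phi_{kk}, the last component of the solution
to the Yule-Walker system G_k phi = r_k where
  (G_k)_{ij} = rho(|i - j|), (r_k)_i = rho(i), i,j = 1..k.
Equivalently, Durbin-Levinson gives phi_{kk} iteratively:
  phi_{11} = rho(1)
  phi_{kk} = [rho(k) - sum_{j=1..k-1} phi_{k-1,j} rho(k-j)]
            / [1 - sum_{j=1..k-1} phi_{k-1,j} rho(j)],
  phi_{k,j} = phi_{k-1,j} - phi_{kk} phi_{k-1,k-j},  j = 1..k-1.
Step k = 1:
  phi_11 = rho(1) = -0.6199.
Step k = 2:
  phi_22 = [rho(2) - phi_11 rho(1)] / [1 - phi_11 rho(1)] = [0.4557 - (-0.6199)(-0.6199)] / [1 - (-0.6199)(-0.6199)]
         = 0.07142399 / 0.61572399 = 0.116.
Therefore phi_{22} = 0.1160.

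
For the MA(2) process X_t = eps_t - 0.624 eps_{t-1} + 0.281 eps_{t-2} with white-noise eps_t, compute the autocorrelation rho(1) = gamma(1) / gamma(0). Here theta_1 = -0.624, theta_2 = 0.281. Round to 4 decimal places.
\rho(1) = -0.5444

For an MA(q) process with theta_0 = 1, the autocovariance is
  gamma(k) = sigma^2 * sum_{i=0..q-k} theta_i * theta_{i+k},
and rho(k) = gamma(k) / gamma(0). Sigma^2 cancels.
  numerator   = (1)*(-0.624) + (-0.624)*(0.281) = -0.799344.
  denominator = (1)^2 + (-0.624)^2 + (0.281)^2 = 1.468337.
  rho(1) = -0.799344 / 1.468337 = -0.5444.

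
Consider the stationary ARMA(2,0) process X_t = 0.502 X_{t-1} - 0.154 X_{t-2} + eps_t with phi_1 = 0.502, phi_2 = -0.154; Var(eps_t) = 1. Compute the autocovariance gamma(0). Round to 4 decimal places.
\gamma(0) = 1.2634

Multiply the model equation by X_{t-k} and take expectations. With theta_0 = psi_0 = 1 and psi_j the MA(infinity) weights, this gives
  gamma(k) - sum_i phi_i gamma(k-i) = c_k,
  c_k = sigma^2 * sum_{j=k..q} theta_j psi_{j-k}   (c_k = 0 for k > q),
using gamma(-m) = gamma(m).
Pure AR (q = 0): c_0 = sigma^2 = 1, c_k = 0 for k >= 1.
Equations for k = 0, 1, 2 (AR order 2, c_2 = 0):
  (E0) gamma(0) = phi_1 gamma(1) + phi_2 gamma(2) + c_0
  (E1) gamma(1) = phi_1 gamma(0) + phi_2 gamma(1) + c_1
  (E2) gamma(2) = phi_1 gamma(1) + phi_2 gamma(0)
From (E1): gamma(1) = A gamma(0) + B with
  A = phi_1 / (1 - phi_2) = 0.502 / 1.154 = 0.435009,   B = c_1 / (1 - phi_2) = 0 / 1.154 = 0.
Insert (E2) into (E0): gamma(0) (1 - phi_2^2) = phi_1 (1 + phi_2) gamma(1) + c_0.
  phi_1 (1 + phi_2) = (0.502)(0.846) = 0.424692,   1 - phi_2^2 = 0.976284.
Replace gamma(1) by A gamma(0) + B and collect gamma(0):
  gamma(0) [0.976284 - (0.424692)(0.435009)] = c_0 = 1
  gamma(0) * 0.791539 = 1
  gamma(0) = 1 / 0.791539 = 1.263361.
Therefore gamma(0) = 1.2634 (to 4 decimal places).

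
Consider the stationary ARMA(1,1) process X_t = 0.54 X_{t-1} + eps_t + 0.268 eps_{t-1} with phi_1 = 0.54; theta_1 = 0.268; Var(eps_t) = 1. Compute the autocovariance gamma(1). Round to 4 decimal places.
\gamma(1) = 1.3057

Multiply the model equation by X_{t-k} and take expectations. With theta_0 = psi_0 = 1 and psi_j the MA(infinity) weights, this gives
  gamma(k) - sum_i phi_i gamma(k-i) = c_k,
  c_k = sigma^2 * sum_{j=k..q} theta_j psi_{j-k}   (c_k = 0 for k > q),
using gamma(-m) = gamma(m).
psi-weights needed (psi_j = theta_j + sum_i phi_i psi_{j-i}):
  psi_1 = theta_1 + phi_1 = 0.268 + (0.54) = 0.808
Right-hand sides:
  c_0 = sigma^2 (1 + theta_1 psi_1) = 1 * (1 + (0.268)(0.808)) = 1 * 1.216544 = 1.216544
  c_1 = sigma^2 theta_1 = 1 * (0.268) = 0.268
  c_2 = 0
Equations for k = 0 and k = 1 (AR order 1):
  gamma(0) = phi_1 gamma(1) + c_0
  gamma(1) = phi_1 gamma(0) + c_1
Substituting the second into the first: gamma(0) (1 - phi_1^2) = c_0 + phi_1 c_1, so
  gamma(0) = (c_0 + phi_1 c_1) / (1 - phi_1^2) = (1.216544 + (0.54)(0.268)) / (1 - (0.54)^2) = 1.361264 / 0.7084 = 1.921604.
  gamma(1) = phi_1 gamma(0) + c_1 = (0.54)(1.921604) + (0.268) = 1.305666.
Therefore gamma(1) = 1.3057 (to 4 decimal places).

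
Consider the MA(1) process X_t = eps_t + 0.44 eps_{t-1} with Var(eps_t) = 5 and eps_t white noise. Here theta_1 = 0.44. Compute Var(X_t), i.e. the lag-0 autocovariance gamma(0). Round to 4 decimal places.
\gamma(0) = 5.9680

For an MA(q) process X_t = eps_t + sum_i theta_i eps_{t-i} with
Var(eps_t) = sigma^2, the variance is
  gamma(0) = sigma^2 * (1 + sum_i theta_i^2).
  sum_i theta_i^2 = (0.44)^2 = 0.1936.
  gamma(0) = 5 * (1 + 0.1936) = 5 * 1.1936 = 5.968, which rounds to 5.9680.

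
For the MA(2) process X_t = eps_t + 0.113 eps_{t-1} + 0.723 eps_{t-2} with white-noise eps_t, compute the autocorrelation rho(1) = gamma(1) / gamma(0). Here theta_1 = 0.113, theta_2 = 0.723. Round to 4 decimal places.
\rho(1) = 0.1268

For an MA(q) process with theta_0 = 1, the autocovariance is
  gamma(k) = sigma^2 * sum_{i=0..q-k} theta_i * theta_{i+k},
and rho(k) = gamma(k) / gamma(0). Sigma^2 cancels.
  numerator   = (1)*(0.113) + (0.113)*(0.723) = 0.194699.
  denominator = (1)^2 + (0.113)^2 + (0.723)^2 = 1.535498.
  rho(1) = 0.194699 / 1.535498 = 0.1268.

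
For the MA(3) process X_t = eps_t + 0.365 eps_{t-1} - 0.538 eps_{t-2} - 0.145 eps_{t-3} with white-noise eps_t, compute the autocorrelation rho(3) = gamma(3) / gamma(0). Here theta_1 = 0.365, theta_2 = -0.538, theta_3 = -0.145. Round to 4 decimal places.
\rho(3) = -0.1004

For an MA(q) process with theta_0 = 1, the autocovariance is
  gamma(k) = sigma^2 * sum_{i=0..q-k} theta_i * theta_{i+k},
and rho(k) = gamma(k) / gamma(0). Sigma^2 cancels.
  numerator   = (1)*(-0.145) = -0.145.
  denominator = (1)^2 + (0.365)^2 + (-0.538)^2 + (-0.145)^2 = 1.443694.
  rho(3) = -0.145 / 1.443694 = -0.1004.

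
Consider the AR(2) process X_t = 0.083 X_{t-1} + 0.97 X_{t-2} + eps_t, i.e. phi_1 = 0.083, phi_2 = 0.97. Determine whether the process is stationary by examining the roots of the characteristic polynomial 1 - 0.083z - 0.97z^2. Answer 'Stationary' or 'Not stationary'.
\text{Not stationary}

The AR(p) characteristic polynomial is P(z) = 1 - 0.083z - 0.97z^2.
Stationarity requires all roots to lie outside the unit circle, i.e. |z| > 1 for every root.
Set 1 + (-0.083) z + (-0.97) z^2 = 0, i.e. a z^2 + b z + c = 0 with a = -0.97, b = -0.083, c = 1.
Discriminant D = b^2 - 4ac = (-0.083)^2 - 4*(-0.97)*1 = 0.006889 - (-3.88) = 3.886889.
D >= 0, so the roots are real: z = (-b +/- sqrt(D)) / (2a) = (0.083 +/- 1.971519) / (-1.94).
  z_1 = (0.083 + 1.971519) / (-1.94) = -1.059,   |z_1| = 1.059.
  z_2 = (0.083 - 1.971519) / (-1.94) = 0.9735,   |z_2| = 0.9735.
Moduli of all roots: 1.0590, 0.9735.
All moduli strictly greater than 1? No.
Verdict: Not stationary.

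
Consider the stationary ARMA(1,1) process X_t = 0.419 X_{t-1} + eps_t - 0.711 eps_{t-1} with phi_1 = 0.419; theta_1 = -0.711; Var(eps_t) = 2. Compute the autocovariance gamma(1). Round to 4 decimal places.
\gamma(1) = -0.4973

Multiply the model equation by X_{t-k} and take expectations. With theta_0 = psi_0 = 1 and psi_j the MA(infinity) weights, this gives
  gamma(k) - sum_i phi_i gamma(k-i) = c_k,
  c_k = sigma^2 * sum_{j=k..q} theta_j psi_{j-k}   (c_k = 0 for k > q),
using gamma(-m) = gamma(m).
psi-weights needed (psi_j = theta_j + sum_i phi_i psi_{j-i}):
  psi_1 = theta_1 + phi_1 = -0.711 + (0.419) = -0.292
Right-hand sides:
  c_0 = sigma^2 (1 + theta_1 psi_1) = 2 * (1 + (-0.711)(-0.292)) = 2 * 1.207612 = 2.415224
  c_1 = sigma^2 theta_1 = 2 * (-0.711) = -1.422
  c_2 = 0
Equations for k = 0 and k = 1 (AR order 1):
  gamma(0) = phi_1 gamma(1) + c_0
  gamma(1) = phi_1 gamma(0) + c_1
Substituting the second into the first: gamma(0) (1 - phi_1^2) = c_0 + phi_1 c_1, so
  gamma(0) = (c_0 + phi_1 c_1) / (1 - phi_1^2) = (2.415224 + (0.419)(-1.422)) / (1 - (0.419)^2) = 1.819406 / 0.824439 = 2.206841.
  gamma(1) = phi_1 gamma(0) + c_1 = (0.419)(2.206841) + (-1.422) = -0.497334.
Therefore gamma(1) = -0.4973 (to 4 decimal places).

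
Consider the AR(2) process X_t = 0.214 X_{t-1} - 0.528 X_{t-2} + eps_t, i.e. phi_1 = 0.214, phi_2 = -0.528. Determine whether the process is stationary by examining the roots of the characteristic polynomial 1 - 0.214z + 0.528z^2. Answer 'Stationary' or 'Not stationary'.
\text{Stationary}

The AR(p) characteristic polynomial is P(z) = 1 - 0.214z + 0.528z^2.
Stationarity requires all roots to lie outside the unit circle, i.e. |z| > 1 for every root.
Set 1 + (-0.214) z + (0.528) z^2 = 0, i.e. a z^2 + b z + c = 0 with a = 0.528, b = -0.214, c = 1.
Discriminant D = b^2 - 4ac = (-0.214)^2 - 4*(0.528)*1 = 0.045796 - (2.112) = -2.066204.
D < 0, so the roots are the complex-conjugate pair z = (-b +/- i sqrt(-D)) / (2a) = 0.2027 +/- 1.3612i.
For a conjugate pair |z|^2 = z * conj(z) = (product of roots) = c/a = 1/(0.528) = 1.893939, so |z| = sqrt(1.893939) = 1.3762 for both roots.
Moduli of all roots: 1.3762, 1.3762.
All moduli strictly greater than 1? Yes.
Verdict: Stationary.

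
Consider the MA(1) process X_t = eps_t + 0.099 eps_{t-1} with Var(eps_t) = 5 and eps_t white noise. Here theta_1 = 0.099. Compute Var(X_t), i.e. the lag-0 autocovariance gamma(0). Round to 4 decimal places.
\gamma(0) = 5.0490

For an MA(q) process X_t = eps_t + sum_i theta_i eps_{t-i} with
Var(eps_t) = sigma^2, the variance is
  gamma(0) = sigma^2 * (1 + sum_i theta_i^2).
  sum_i theta_i^2 = (0.099)^2 = 0.009801.
  gamma(0) = 5 * (1 + 0.009801) = 5 * 1.009801 = 5.049005, which rounds to 5.0490.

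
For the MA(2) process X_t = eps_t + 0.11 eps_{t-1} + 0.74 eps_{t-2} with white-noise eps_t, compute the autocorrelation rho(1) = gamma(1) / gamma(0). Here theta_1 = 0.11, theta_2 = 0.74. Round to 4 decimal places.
\rho(1) = 0.1227

For an MA(q) process with theta_0 = 1, the autocovariance is
  gamma(k) = sigma^2 * sum_{i=0..q-k} theta_i * theta_{i+k},
and rho(k) = gamma(k) / gamma(0). Sigma^2 cancels.
  numerator   = (1)*(0.11) + (0.11)*(0.74) = 0.1914.
  denominator = (1)^2 + (0.11)^2 + (0.74)^2 = 1.5597.
  rho(1) = 0.1914 / 1.5597 = 0.1227.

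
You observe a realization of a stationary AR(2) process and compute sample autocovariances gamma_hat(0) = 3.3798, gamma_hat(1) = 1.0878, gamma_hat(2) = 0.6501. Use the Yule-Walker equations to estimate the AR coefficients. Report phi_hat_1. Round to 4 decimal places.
\hat\phi_{1} = 0.2900

The Yule-Walker equations for an AR(p) process read, in matrix form,
  Gamma_p phi = r_p,   with   (Gamma_p)_{ij} = gamma(|i - j|),
                       (r_p)_i = gamma(i),   i,j = 1..p.
Substitute the sample gammas (Toeplitz matrix and right-hand side of size 2):
  Gamma_p = [[3.3798, 1.0878], [1.0878, 3.3798]]
  r_p     = [1.0878, 0.6501]
Written out:
  3.3798 phi_1 + 1.0878 phi_2 = 1.0878
  1.0878 phi_1 + 3.3798 phi_2 = 0.6501
Solve by Cramer's rule:
  det = gamma(0)^2 - gamma(1)^2 = (3.3798)^2 - (1.0878)^2 = 11.42304804 - 1.18330884 = 10.2397392
  phi_hat_1 = [gamma(1) gamma(0) - gamma(1) gamma(2)] / det = [(1.0878)(3.3798) - (1.0878)(0.6501)] / 10.2397392 = 2.96936766 / 10.2397392 = 0.29
  phi_hat_2 = [gamma(0) gamma(2) - gamma(1)^2] / det = [(3.3798)(0.6501) - (1.0878)^2] / 10.2397392 = 1.01389914 / 10.2397392 = 0.099
So phi_hat = [0.2900, 0.0990].
Therefore phi_hat_1 = 0.2900.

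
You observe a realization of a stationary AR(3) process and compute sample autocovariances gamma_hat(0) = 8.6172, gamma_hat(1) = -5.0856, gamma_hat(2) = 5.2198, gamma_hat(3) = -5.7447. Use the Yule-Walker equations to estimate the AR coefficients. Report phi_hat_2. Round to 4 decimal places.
\hat\phi_{2} = 0.2540

The Yule-Walker equations for an AR(p) process read, in matrix form,
  Gamma_p phi = r_p,   with   (Gamma_p)_{ij} = gamma(|i - j|),
                       (r_p)_i = gamma(i),   i,j = 1..p.
Substitute the sample gammas (Toeplitz matrix and right-hand side of size 3):
  Gamma_p = [[8.6172, -5.0856, 5.2198], [-5.0856, 8.6172, -5.0856], [5.2198, -5.0856, 8.6172]]
  r_p     = [-5.0856, 5.2198, -5.7447]
Written out (R1..R3):
  (R1) 8.6172 phi_1 - 5.0856 phi_2 + 5.2198 phi_3 = -5.0856
  (R2) -5.0856 phi_1 + 8.6172 phi_2 - 5.0856 phi_3 = 5.2198
  (R3) 5.2198 phi_1 - 5.0856 phi_2 + 8.6172 phi_3 = -5.7447
Gaussian elimination:
  R2 <- R2 - (-5.0856/8.6172) R1 = R2 - (-0.590169) R1:  5.615839 phi_2 - 2.005038 phi_3 = 2.218439
  R3 <- R3 - (5.2198/8.6172) R1 = R3 - (0.605742) R1:  -2.005038 phi_2 + 5.455348 phi_3 = -2.664138
  R3 <- R3 - (-2.005038/5.615839) R2 = R3 - (-0.357033) R2:  4.739483 phi_3 = -1.872083
Back-substitution:
  phi_hat_3 = -1.872083 / 4.739483 = -0.394997
  phi_hat_2 = (2.218439 - (-2.005038)(-0.394997)) / 5.615839 = 0.254006
  phi_hat_1 = (-5.0856 - (-5.0856)(0.254006) - (5.2198)(-0.394997)) / 8.6172 = -0.200996
So phi_hat = [-0.2010, 0.2540, -0.3950].
Therefore phi_hat_2 = 0.2540.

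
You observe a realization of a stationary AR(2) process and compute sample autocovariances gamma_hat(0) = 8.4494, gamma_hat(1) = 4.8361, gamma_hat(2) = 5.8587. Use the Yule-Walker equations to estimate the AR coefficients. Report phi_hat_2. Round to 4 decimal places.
\hat\phi_{2} = 0.5440

The Yule-Walker equations for an AR(p) process read, in matrix form,
  Gamma_p phi = r_p,   with   (Gamma_p)_{ij} = gamma(|i - j|),
                       (r_p)_i = gamma(i),   i,j = 1..p.
Substitute the sample gammas (Toeplitz matrix and right-hand side of size 2):
  Gamma_p = [[8.4494, 4.8361], [4.8361, 8.4494]]
  r_p     = [4.8361, 5.8587]
Written out:
  8.4494 phi_1 + 4.8361 phi_2 = 4.8361
  4.8361 phi_1 + 8.4494 phi_2 = 5.8587
Solve by Cramer's rule:
  det = gamma(0)^2 - gamma(1)^2 = (8.4494)^2 - (4.8361)^2 = 71.39236036 - 23.38786321 = 48.00449715
  phi_hat_1 = [gamma(1) gamma(0) - gamma(1) gamma(2)] / det = [(4.8361)(8.4494) - (4.8361)(5.8587)] / 48.00449715 = 12.52888427 / 48.00449715 = 0.261
  phi_hat_2 = [gamma(0) gamma(2) - gamma(1)^2] / det = [(8.4494)(5.8587) - (4.8361)^2] / 48.00449715 = 26.11463657 / 48.00449715 = 0.544
So phi_hat = [0.2610, 0.5440].
Therefore phi_hat_2 = 0.5440.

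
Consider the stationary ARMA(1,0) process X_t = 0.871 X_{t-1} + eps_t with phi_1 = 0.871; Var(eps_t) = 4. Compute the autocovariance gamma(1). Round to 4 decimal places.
\gamma(1) = 14.4349

Multiply the model equation by X_{t-k} and take expectations. With theta_0 = psi_0 = 1 and psi_j the MA(infinity) weights, this gives
  gamma(k) - sum_i phi_i gamma(k-i) = c_k,
  c_k = sigma^2 * sum_{j=k..q} theta_j psi_{j-k}   (c_k = 0 for k > q),
using gamma(-m) = gamma(m).
Pure AR (q = 0): c_0 = sigma^2 = 4, c_k = 0 for k >= 1.
Equations for k = 0 and k = 1 (AR order 1):
  gamma(0) = phi_1 gamma(1) + c_0
  gamma(1) = phi_1 gamma(0) + c_1
Substituting the second into the first: gamma(0) (1 - phi_1^2) = c_0 + phi_1 c_1, so
  gamma(0) = c_0 / (1 - phi_1^2) = 4 / (1 - (0.871)^2) = 4 / 0.241359 = 16.572823.
  gamma(1) = phi_1 gamma(0) = (0.871)(16.572823) = 14.434929.
Therefore gamma(1) = 14.4349 (to 4 decimal places).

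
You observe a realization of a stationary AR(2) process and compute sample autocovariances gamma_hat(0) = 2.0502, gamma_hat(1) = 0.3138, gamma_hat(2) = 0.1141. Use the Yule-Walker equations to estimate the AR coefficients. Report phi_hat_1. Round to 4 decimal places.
\hat\phi_{1} = 0.1480

The Yule-Walker equations for an AR(p) process read, in matrix form,
  Gamma_p phi = r_p,   with   (Gamma_p)_{ij} = gamma(|i - j|),
                       (r_p)_i = gamma(i),   i,j = 1..p.
Substitute the sample gammas (Toeplitz matrix and right-hand side of size 2):
  Gamma_p = [[2.0502, 0.3138], [0.3138, 2.0502]]
  r_p     = [0.3138, 0.1141]
Written out:
  2.0502 phi_1 + 0.3138 phi_2 = 0.3138
  0.3138 phi_1 + 2.0502 phi_2 = 0.1141
Solve by Cramer's rule:
  det = gamma(0)^2 - gamma(1)^2 = (2.0502)^2 - (0.3138)^2 = 4.20332004 - 0.09847044 = 4.1048496
  phi_hat_1 = [gamma(1) gamma(0) - gamma(1) gamma(2)] / det = [(0.3138)(2.0502) - (0.3138)(0.1141)] / 4.1048496 = 0.60754818 / 4.1048496 = 0.148
  phi_hat_2 = [gamma(0) gamma(2) - gamma(1)^2] / det = [(2.0502)(0.1141) - (0.3138)^2] / 4.1048496 = 0.13545738 / 4.1048496 = 0.033
So phi_hat = [0.1480, 0.0330].
Therefore phi_hat_1 = 0.1480.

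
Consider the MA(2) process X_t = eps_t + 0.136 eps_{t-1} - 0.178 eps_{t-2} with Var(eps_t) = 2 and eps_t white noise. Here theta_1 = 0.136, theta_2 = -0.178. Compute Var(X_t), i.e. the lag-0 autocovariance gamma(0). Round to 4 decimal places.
\gamma(0) = 2.1004

For an MA(q) process X_t = eps_t + sum_i theta_i eps_{t-i} with
Var(eps_t) = sigma^2, the variance is
  gamma(0) = sigma^2 * (1 + sum_i theta_i^2).
  sum_i theta_i^2 = (0.136)^2 + (-0.178)^2 = 0.018496 + 0.031684 = 0.05018.
  gamma(0) = 2 * (1 + 0.05018) = 2 * 1.05018 = 2.10036, which rounds to 2.1004.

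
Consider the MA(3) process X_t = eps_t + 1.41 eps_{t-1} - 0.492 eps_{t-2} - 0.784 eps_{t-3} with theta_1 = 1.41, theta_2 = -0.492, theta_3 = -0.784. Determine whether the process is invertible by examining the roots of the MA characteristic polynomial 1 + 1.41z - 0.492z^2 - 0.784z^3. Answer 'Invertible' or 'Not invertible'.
\text{Not invertible}

The MA(q) characteristic polynomial is P(z) = 1 + 1.41z - 0.492z^2 - 0.784z^3.
Invertibility requires all roots to lie outside the unit circle, i.e. |z| > 1 for every root.
Degree 3: look for a simple real root z0 first, then factor out (1 - z/z0) and solve the remaining quadratic.
Testing z0 = -1.25: P(-1.25) = 1 + (1.41)(-1.25) + (-0.492)(-1.25)^2 + (-0.784)(-1.25)^3
  = 1 + (-1.7625) + (-0.76875) + (1.53125) = 0.  So z_0 = -1.25 is a root, |z_0| = 1.25.
Divide out the factor (1 + 0.8 z) = (1 - z/z0) (since 1/z0 = -0.8):
  P(z) = (1 + 0.8 z)(1 + (0.61) z + (-0.98) z^2)
  [check: z-coef 0.61 - (-0.8) = 1.41; z^2-coef -0.98 - (-0.8)(0.61) = -0.492; z^3-coef -(-0.8)(-0.98) = -0.784.]
Remaining roots from the quadratic factor 1 + (0.61) z + (-0.98) z^2:
  Set 1 + (0.61) z + (-0.98) z^2 = 0, i.e. a z^2 + b z + c = 0 with a = -0.98, b = 0.61, c = 1.
  Discriminant D = b^2 - 4ac = (0.61)^2 - 4*(-0.98)*1 = 0.3721 - (-3.92) = 4.2921.
  D >= 0, so the roots are real: z = (-b +/- sqrt(D)) / (2a) = (-0.61 +/- 2.071738) / (-1.96).
    z_1 = (-0.61 + 2.071738) / (-1.96) = -0.7458,   |z_1| = 0.7458.
    z_2 = (-0.61 - 2.071738) / (-1.96) = 1.3682,   |z_2| = 1.3682.
Moduli of all roots: 1.2500, 0.7458, 1.3682.
All moduli strictly greater than 1? No.
Verdict: Not invertible.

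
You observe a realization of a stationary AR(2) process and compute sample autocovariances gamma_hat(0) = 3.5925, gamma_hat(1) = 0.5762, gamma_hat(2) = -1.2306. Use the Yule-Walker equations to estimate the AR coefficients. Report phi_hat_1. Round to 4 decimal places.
\hat\phi_{1} = 0.2210

The Yule-Walker equations for an AR(p) process read, in matrix form,
  Gamma_p phi = r_p,   with   (Gamma_p)_{ij} = gamma(|i - j|),
                       (r_p)_i = gamma(i),   i,j = 1..p.
Substitute the sample gammas (Toeplitz matrix and right-hand side of size 2):
  Gamma_p = [[3.5925, 0.5762], [0.5762, 3.5925]]
  r_p     = [0.5762, -1.2306]
Written out:
  3.5925 phi_1 + 0.5762 phi_2 = 0.5762
  0.5762 phi_1 + 3.5925 phi_2 = -1.2306
Solve by Cramer's rule:
  det = gamma(0)^2 - gamma(1)^2 = (3.5925)^2 - (0.5762)^2 = 12.90605625 - 0.33200644 = 12.57404981
  phi_hat_1 = [gamma(1) gamma(0) - gamma(1) gamma(2)] / det = [(0.5762)(3.5925) - (0.5762)(-1.2306)] / 12.57404981 = 2.77907022 / 12.57404981 = 0.221
  phi_hat_2 = [gamma(0) gamma(2) - gamma(1)^2] / det = [(3.5925)(-1.2306) - (0.5762)^2] / 12.57404981 = -4.75293694 / 12.57404981 = -0.378
So phi_hat = [0.2210, -0.3780].
Therefore phi_hat_1 = 0.2210.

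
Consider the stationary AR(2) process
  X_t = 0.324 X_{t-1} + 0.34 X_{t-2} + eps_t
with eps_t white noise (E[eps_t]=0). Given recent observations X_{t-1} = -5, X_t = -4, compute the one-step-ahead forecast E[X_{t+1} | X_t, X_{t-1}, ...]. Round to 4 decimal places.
E[X_{t+1} \mid \mathcal F_t] = -2.9960

For an AR(p) model X_t = c + sum_i phi_i X_{t-i} + eps_t, the
one-step-ahead conditional mean is
  E[X_{t+1} | X_t, ...] = c + sum_i phi_i X_{t+1-i}.
Substitute known values:
  E[X_{t+1} | ...] = (0.324) * (-4) + (0.34) * (-5)
                   = -2.9960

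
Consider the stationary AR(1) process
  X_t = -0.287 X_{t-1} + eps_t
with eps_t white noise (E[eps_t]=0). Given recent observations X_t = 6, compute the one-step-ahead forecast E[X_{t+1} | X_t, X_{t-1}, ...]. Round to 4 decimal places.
E[X_{t+1} \mid \mathcal F_t] = -1.7220

For an AR(p) model X_t = c + sum_i phi_i X_{t-i} + eps_t, the
one-step-ahead conditional mean is
  E[X_{t+1} | X_t, ...] = c + sum_i phi_i X_{t+1-i}.
Substitute known values:
  E[X_{t+1} | ...] = (-0.287) * (6)
                   = -1.7220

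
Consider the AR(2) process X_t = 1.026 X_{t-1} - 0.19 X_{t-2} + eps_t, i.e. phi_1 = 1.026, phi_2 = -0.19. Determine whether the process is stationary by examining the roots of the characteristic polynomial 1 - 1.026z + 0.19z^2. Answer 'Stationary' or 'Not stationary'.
\text{Stationary}

The AR(p) characteristic polynomial is P(z) = 1 - 1.026z + 0.19z^2.
Stationarity requires all roots to lie outside the unit circle, i.e. |z| > 1 for every root.
Set 1 + (-1.026) z + (0.19) z^2 = 0, i.e. a z^2 + b z + c = 0 with a = 0.19, b = -1.026, c = 1.
Discriminant D = b^2 - 4ac = (-1.026)^2 - 4*(0.19)*1 = 1.052676 - (0.76) = 0.292676.
D >= 0, so the roots are real: z = (-b +/- sqrt(D)) / (2a) = (1.026 +/- 0.540995) / (0.38).
  z_1 = (1.026 + 0.540995) / (0.38) = 4.1237,   |z_1| = 4.1237.
  z_2 = (1.026 - 0.540995) / (0.38) = 1.2763,   |z_2| = 1.2763.
Moduli of all roots: 4.1237, 1.2763.
All moduli strictly greater than 1? Yes.
Verdict: Stationary.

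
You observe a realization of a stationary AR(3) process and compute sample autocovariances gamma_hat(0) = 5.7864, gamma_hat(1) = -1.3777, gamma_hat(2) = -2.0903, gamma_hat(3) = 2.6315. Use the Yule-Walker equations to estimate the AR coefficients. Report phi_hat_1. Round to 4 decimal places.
\hat\phi_{1} = -0.2120

The Yule-Walker equations for an AR(p) process read, in matrix form,
  Gamma_p phi = r_p,   with   (Gamma_p)_{ij} = gamma(|i - j|),
                       (r_p)_i = gamma(i),   i,j = 1..p.
Substitute the sample gammas (Toeplitz matrix and right-hand side of size 3):
  Gamma_p = [[5.7864, -1.3777, -2.0903], [-1.3777, 5.7864, -1.3777], [-2.0903, -1.3777, 5.7864]]
  r_p     = [-1.3777, -2.0903, 2.6315]
Written out (R1..R3):
  (R1) 5.7864 phi_1 - 1.3777 phi_2 - 2.0903 phi_3 = -1.3777
  (R2) -1.3777 phi_1 + 5.7864 phi_2 - 1.3777 phi_3 = -2.0903
  (R3) -2.0903 phi_1 - 1.3777 phi_2 + 5.7864 phi_3 = 2.6315
Gaussian elimination:
  R2 <- R2 - (-1.3777/5.7864) R1 = R2 - (-0.238093) R1:  5.45838 phi_2 - 1.875385 phi_3 = -2.41832
  R3 <- R3 - (-2.0903/5.7864) R1 = R3 - (-0.361244) R1:  -1.875385 phi_2 + 5.031292 phi_3 = 2.133815
  R3 <- R3 - (-1.875385/5.45838) R2 = R3 - (-0.343579) R2:  4.386949 phi_3 = 1.30293
Back-substitution:
  phi_hat_3 = 1.30293 / 4.386949 = 0.297001
  phi_hat_2 = (-2.41832 - (-1.875385)(0.297001)) / 5.45838 = -0.341004
  phi_hat_1 = (-1.3777 - (-1.3777)(-0.341004) - (-2.0903)(0.297001)) / 5.7864 = -0.211993
So phi_hat = [-0.2120, -0.3410, 0.2970].
Therefore phi_hat_1 = -0.2120.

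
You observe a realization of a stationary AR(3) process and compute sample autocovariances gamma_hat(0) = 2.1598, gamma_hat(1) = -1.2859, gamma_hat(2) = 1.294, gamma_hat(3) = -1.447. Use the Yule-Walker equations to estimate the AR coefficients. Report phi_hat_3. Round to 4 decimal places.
\hat\phi_{3} = -0.4030

The Yule-Walker equations for an AR(p) process read, in matrix form,
  Gamma_p phi = r_p,   with   (Gamma_p)_{ij} = gamma(|i - j|),
                       (r_p)_i = gamma(i),   i,j = 1..p.
Substitute the sample gammas (Toeplitz matrix and right-hand side of size 3):
  Gamma_p = [[2.1598, -1.2859, 1.294], [-1.2859, 2.1598, -1.2859], [1.294, -1.2859, 2.1598]]
  r_p     = [-1.2859, 1.294, -1.447]
Written out (R1..R3):
  (R1) 2.1598 phi_1 - 1.2859 phi_2 + 1.294 phi_3 = -1.2859
  (R2) -1.2859 phi_1 + 2.1598 phi_2 - 1.2859 phi_3 = 1.294
  (R3) 1.294 phi_1 - 1.2859 phi_2 + 2.1598 phi_3 = -1.447
Gaussian elimination:
  R2 <- R2 - (-1.2859/2.1598) R1 = R2 - (-0.595379) R1:  1.394202 phi_2 - 0.515479 phi_3 = 0.528402
  R3 <- R3 - (1.294/2.1598) R1 = R3 - (0.59913) R1:  -0.515479 phi_2 + 1.384526 phi_3 = -0.676579
  R3 <- R3 - (-0.515479/1.394202) R2 = R3 - (-0.369731) R2:  1.193938 phi_3 = -0.481213
Back-substitution:
  phi_hat_3 = -0.481213 / 1.193938 = -0.403047
  phi_hat_2 = (0.528402 - (-0.515479)(-0.403047)) / 1.394202 = 0.229981
  phi_hat_1 = (-1.2859 - (-1.2859)(0.229981) - (1.294)(-0.403047)) / 2.1598 = -0.216976
So phi_hat = [-0.2170, 0.2300, -0.4030].
Therefore phi_hat_3 = -0.4030.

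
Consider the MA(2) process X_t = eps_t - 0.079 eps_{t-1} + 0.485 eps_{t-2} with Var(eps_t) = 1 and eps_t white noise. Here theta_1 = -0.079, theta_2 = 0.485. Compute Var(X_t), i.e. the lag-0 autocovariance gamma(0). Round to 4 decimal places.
\gamma(0) = 1.2415

For an MA(q) process X_t = eps_t + sum_i theta_i eps_{t-i} with
Var(eps_t) = sigma^2, the variance is
  gamma(0) = sigma^2 * (1 + sum_i theta_i^2).
  sum_i theta_i^2 = (-0.079)^2 + (0.485)^2 = 0.006241 + 0.235225 = 0.241466.
  gamma(0) = 1 * (1 + 0.241466) = 1 * 1.241466 = 1.241466, which rounds to 1.2415.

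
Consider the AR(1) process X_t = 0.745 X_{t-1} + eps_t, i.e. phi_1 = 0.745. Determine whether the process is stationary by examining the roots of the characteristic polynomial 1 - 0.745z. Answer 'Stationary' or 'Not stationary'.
\text{Stationary}

The AR(p) characteristic polynomial is P(z) = 1 - 0.745z.
Stationarity requires all roots to lie outside the unit circle, i.e. |z| > 1 for every root.
This is linear in z: 1 + (-0.745) z = 0  =>  z = -1/(-0.745) = 1.342282,  |z| = 1.342282.
Moduli of all roots: 1.3423.
All moduli strictly greater than 1? Yes.
Verdict: Stationary.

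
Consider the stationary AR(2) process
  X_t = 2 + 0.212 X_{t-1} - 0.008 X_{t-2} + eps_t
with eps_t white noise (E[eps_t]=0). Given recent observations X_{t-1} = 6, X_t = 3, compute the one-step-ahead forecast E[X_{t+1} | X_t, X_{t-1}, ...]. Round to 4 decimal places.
E[X_{t+1} \mid \mathcal F_t] = 2.5880

For an AR(p) model X_t = c + sum_i phi_i X_{t-i} + eps_t, the
one-step-ahead conditional mean is
  E[X_{t+1} | X_t, ...] = c + sum_i phi_i X_{t+1-i}.
Substitute known values:
  E[X_{t+1} | ...] = 2 + (0.212) * (3) + (-0.008) * (6)
                   = 2.5880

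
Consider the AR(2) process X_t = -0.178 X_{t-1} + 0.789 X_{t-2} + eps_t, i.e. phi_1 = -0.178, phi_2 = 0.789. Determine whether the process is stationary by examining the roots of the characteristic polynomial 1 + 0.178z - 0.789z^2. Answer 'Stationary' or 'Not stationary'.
\text{Stationary}

The AR(p) characteristic polynomial is P(z) = 1 + 0.178z - 0.789z^2.
Stationarity requires all roots to lie outside the unit circle, i.e. |z| > 1 for every root.
Set 1 + (0.178) z + (-0.789) z^2 = 0, i.e. a z^2 + b z + c = 0 with a = -0.789, b = 0.178, c = 1.
Discriminant D = b^2 - 4ac = (0.178)^2 - 4*(-0.789)*1 = 0.031684 - (-3.156) = 3.187684.
D >= 0, so the roots are real: z = (-b +/- sqrt(D)) / (2a) = (-0.178 +/- 1.785409) / (-1.578).
  z_1 = (-0.178 + 1.785409) / (-1.578) = -1.0186,   |z_1| = 1.0186.
  z_2 = (-0.178 - 1.785409) / (-1.578) = 1.2442,   |z_2| = 1.2442.
Moduli of all roots: 1.0186, 1.2442.
All moduli strictly greater than 1? Yes.
Verdict: Stationary.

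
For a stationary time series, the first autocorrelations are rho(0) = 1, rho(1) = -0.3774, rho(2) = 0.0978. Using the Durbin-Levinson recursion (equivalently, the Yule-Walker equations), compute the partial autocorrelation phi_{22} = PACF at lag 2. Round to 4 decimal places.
\phi_{22} = -0.0520

The PACF at lag k is phi_{kk}, the last component of the solution
to the Yule-Walker system G_k phi = r_k where
  (G_k)_{ij} = rho(|i - j|), (r_k)_i = rho(i), i,j = 1..k.
Equivalently, Durbin-Levinson gives phi_{kk} iteratively:
  phi_{11} = rho(1)
  phi_{kk} = [rho(k) - sum_{j=1..k-1} phi_{k-1,j} rho(k-j)]
            / [1 - sum_{j=1..k-1} phi_{k-1,j} rho(j)],
  phi_{k,j} = phi_{k-1,j} - phi_{kk} phi_{k-1,k-j},  j = 1..k-1.
Step k = 1:
  phi_11 = rho(1) = -0.3774.
Step k = 2:
  phi_22 = [rho(2) - phi_11 rho(1)] / [1 - phi_11 rho(1)] = [0.0978 - (-0.3774)(-0.3774)] / [1 - (-0.3774)(-0.3774)]
         = -0.04463076 / 0.85756924 = -0.052.
Therefore phi_{22} = -0.0520.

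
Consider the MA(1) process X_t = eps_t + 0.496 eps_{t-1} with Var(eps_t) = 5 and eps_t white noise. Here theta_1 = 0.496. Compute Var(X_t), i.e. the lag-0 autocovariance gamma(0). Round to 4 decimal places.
\gamma(0) = 6.2301

For an MA(q) process X_t = eps_t + sum_i theta_i eps_{t-i} with
Var(eps_t) = sigma^2, the variance is
  gamma(0) = sigma^2 * (1 + sum_i theta_i^2).
  sum_i theta_i^2 = (0.496)^2 = 0.246016.
  gamma(0) = 5 * (1 + 0.246016) = 5 * 1.246016 = 6.23008, which rounds to 6.2301.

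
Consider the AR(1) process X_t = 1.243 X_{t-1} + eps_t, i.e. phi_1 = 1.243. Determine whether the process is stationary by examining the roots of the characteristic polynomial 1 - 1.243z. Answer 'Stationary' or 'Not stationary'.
\text{Not stationary}

The AR(p) characteristic polynomial is P(z) = 1 - 1.243z.
Stationarity requires all roots to lie outside the unit circle, i.e. |z| > 1 for every root.
This is linear in z: 1 + (-1.243) z = 0  =>  z = -1/(-1.243) = 0.804505,  |z| = 0.804505.
Moduli of all roots: 0.8045.
All moduli strictly greater than 1? No.
Verdict: Not stationary.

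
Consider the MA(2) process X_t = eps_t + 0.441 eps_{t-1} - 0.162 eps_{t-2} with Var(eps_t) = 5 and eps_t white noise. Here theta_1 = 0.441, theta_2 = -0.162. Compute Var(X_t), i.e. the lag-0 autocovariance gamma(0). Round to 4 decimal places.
\gamma(0) = 6.1036

For an MA(q) process X_t = eps_t + sum_i theta_i eps_{t-i} with
Var(eps_t) = sigma^2, the variance is
  gamma(0) = sigma^2 * (1 + sum_i theta_i^2).
  sum_i theta_i^2 = (0.441)^2 + (-0.162)^2 = 0.194481 + 0.026244 = 0.220725.
  gamma(0) = 5 * (1 + 0.220725) = 5 * 1.220725 = 6.103625, which rounds to 6.1036.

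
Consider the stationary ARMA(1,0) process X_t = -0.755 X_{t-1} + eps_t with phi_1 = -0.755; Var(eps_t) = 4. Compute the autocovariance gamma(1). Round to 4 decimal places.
\gamma(1) = -7.0237

Multiply the model equation by X_{t-k} and take expectations. With theta_0 = psi_0 = 1 and psi_j the MA(infinity) weights, this gives
  gamma(k) - sum_i phi_i gamma(k-i) = c_k,
  c_k = sigma^2 * sum_{j=k..q} theta_j psi_{j-k}   (c_k = 0 for k > q),
using gamma(-m) = gamma(m).
Pure AR (q = 0): c_0 = sigma^2 = 4, c_k = 0 for k >= 1.
Equations for k = 0 and k = 1 (AR order 1):
  gamma(0) = phi_1 gamma(1) + c_0
  gamma(1) = phi_1 gamma(0) + c_1
Substituting the second into the first: gamma(0) (1 - phi_1^2) = c_0 + phi_1 c_1, so
  gamma(0) = c_0 / (1 - phi_1^2) = 4 / (1 - (-0.755)^2) = 4 / 0.429975 = 9.302866.
  gamma(1) = phi_1 gamma(0) = (-0.755)(9.302866) = -7.023664.
Therefore gamma(1) = -7.0237 (to 4 decimal places).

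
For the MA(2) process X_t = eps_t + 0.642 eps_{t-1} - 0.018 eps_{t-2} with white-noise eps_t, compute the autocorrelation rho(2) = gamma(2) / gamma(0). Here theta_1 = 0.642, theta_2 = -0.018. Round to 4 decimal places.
\rho(2) = -0.0127

For an MA(q) process with theta_0 = 1, the autocovariance is
  gamma(k) = sigma^2 * sum_{i=0..q-k} theta_i * theta_{i+k},
and rho(k) = gamma(k) / gamma(0). Sigma^2 cancels.
  numerator   = (1)*(-0.018) = -0.018.
  denominator = (1)^2 + (0.642)^2 + (-0.018)^2 = 1.412488.
  rho(2) = -0.018 / 1.412488 = -0.0127.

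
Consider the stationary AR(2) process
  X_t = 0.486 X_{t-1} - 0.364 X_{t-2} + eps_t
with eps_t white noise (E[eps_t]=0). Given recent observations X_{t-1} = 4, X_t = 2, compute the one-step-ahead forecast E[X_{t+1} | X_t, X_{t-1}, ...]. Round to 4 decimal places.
E[X_{t+1} \mid \mathcal F_t] = -0.4840

For an AR(p) model X_t = c + sum_i phi_i X_{t-i} + eps_t, the
one-step-ahead conditional mean is
  E[X_{t+1} | X_t, ...] = c + sum_i phi_i X_{t+1-i}.
Substitute known values:
  E[X_{t+1} | ...] = (0.486) * (2) + (-0.364) * (4)
                   = -0.4840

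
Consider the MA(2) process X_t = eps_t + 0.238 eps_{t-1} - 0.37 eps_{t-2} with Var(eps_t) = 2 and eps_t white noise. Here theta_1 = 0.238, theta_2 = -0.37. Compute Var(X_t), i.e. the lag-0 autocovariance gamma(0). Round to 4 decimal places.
\gamma(0) = 2.3871

For an MA(q) process X_t = eps_t + sum_i theta_i eps_{t-i} with
Var(eps_t) = sigma^2, the variance is
  gamma(0) = sigma^2 * (1 + sum_i theta_i^2).
  sum_i theta_i^2 = (0.238)^2 + (-0.37)^2 = 0.056644 + 0.1369 = 0.193544.
  gamma(0) = 2 * (1 + 0.193544) = 2 * 1.193544 = 2.387088, which rounds to 2.3871.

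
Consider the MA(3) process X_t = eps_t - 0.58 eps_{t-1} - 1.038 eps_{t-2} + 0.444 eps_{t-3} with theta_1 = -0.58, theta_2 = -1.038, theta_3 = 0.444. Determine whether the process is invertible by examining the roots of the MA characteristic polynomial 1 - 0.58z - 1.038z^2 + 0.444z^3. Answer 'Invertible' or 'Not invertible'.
\text{Not invertible}

The MA(q) characteristic polynomial is P(z) = 1 - 0.58z - 1.038z^2 + 0.444z^3.
Invertibility requires all roots to lie outside the unit circle, i.e. |z| > 1 for every root.
Degree 3: look for a simple real root z0 first, then factor out (1 - z/z0) and solve the remaining quadratic.
Testing z0 = 2.5: P(2.5) = 1 + (-0.58)(2.5) + (-1.038)(2.5)^2 + (0.444)(2.5)^3
  = 1 + (-1.45) + (-6.4875) + (6.9375) = 0.  So z_0 = 2.5 is a root, |z_0| = 2.5.
Divide out the factor (1 - 0.4 z) = (1 - z/z0) (since 1/z0 = 0.4):
  P(z) = (1 - 0.4 z)(1 + (-0.18) z + (-1.11) z^2)
  [check: z-coef -0.18 - (0.4) = -0.58; z^2-coef -1.11 - (0.4)(-0.18) = -1.038; z^3-coef -(0.4)(-1.11) = 0.444.]
Remaining roots from the quadratic factor 1 + (-0.18) z + (-1.11) z^2:
  Set 1 + (-0.18) z + (-1.11) z^2 = 0, i.e. a z^2 + b z + c = 0 with a = -1.11, b = -0.18, c = 1.
  Discriminant D = b^2 - 4ac = (-0.18)^2 - 4*(-1.11)*1 = 0.0324 - (-4.44) = 4.4724.
  D >= 0, so the roots are real: z = (-b +/- sqrt(D)) / (2a) = (0.18 +/- 2.114805) / (-2.22).
    z_1 = (0.18 + 2.114805) / (-2.22) = -1.0337,   |z_1| = 1.0337.
    z_2 = (0.18 - 2.114805) / (-2.22) = 0.8715,   |z_2| = 0.8715.
Moduli of all roots: 2.5000, 1.0337, 0.8715.
All moduli strictly greater than 1? No.
Verdict: Not invertible.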